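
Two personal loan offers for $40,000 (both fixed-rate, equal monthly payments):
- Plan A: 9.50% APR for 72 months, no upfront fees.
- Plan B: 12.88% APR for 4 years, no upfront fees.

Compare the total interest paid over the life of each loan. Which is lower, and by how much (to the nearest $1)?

Plan B by $1,237

Plan A: at 9.50% the monthly rate is 0.0079167, so the payment is 40,000 × 0.0079167 / (1 − 1.0079167^−72) = $730.99.
Total interest on Plan A = 72 × $730.99 − $40,000 = $12,631.28.
Plan B: at 12.88% the monthly rate is 0.0107333, so the payment is 40,000 × 0.0107333 / (1 − 1.0107333^−48) = $1,070.72.
Total interest on Plan B = 48 × $1,070.72 − $40,000 = $11,394.56.
Plan B is lower by $1,236.72.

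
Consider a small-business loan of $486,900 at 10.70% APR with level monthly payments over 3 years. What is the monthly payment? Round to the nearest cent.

$15,871.40

At 10.70% the monthly rate is 0.0089167, so the payment is 486,900 × 0.0089167 / (1 − 1.0089167^−36) = $15,871.40.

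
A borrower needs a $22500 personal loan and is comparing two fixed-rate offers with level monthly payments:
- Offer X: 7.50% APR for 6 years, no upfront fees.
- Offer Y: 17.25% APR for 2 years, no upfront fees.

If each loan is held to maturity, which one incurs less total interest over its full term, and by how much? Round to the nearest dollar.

Offer X: monthly rate = 7.5%/12 = 0.0062500; payment = 22,500 × 0.0062500 / (1 − (1+0.0062500)^−72) = $389.03.
Total interest on Offer X = 72 × $389.03 − $22,500 = $5,510.16.
Offer Y: monthly rate = 17.25%/12 = 0.0143750; payment = 22,500 × 0.0143750 / (1 − (1+0.0143750)^−24) = $1,115.16.
Total interest on Offer Y = 24 × $1,115.16 − $22,500 = $4,263.84.
Offer Y is lower by $1,246.32.

Offer Y by $1,246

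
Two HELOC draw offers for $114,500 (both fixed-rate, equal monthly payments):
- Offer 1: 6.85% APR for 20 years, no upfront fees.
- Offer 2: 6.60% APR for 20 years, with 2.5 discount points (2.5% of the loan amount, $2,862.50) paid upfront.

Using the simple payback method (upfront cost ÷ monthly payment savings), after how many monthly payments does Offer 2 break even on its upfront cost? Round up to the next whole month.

169 months

Offer 1: monthly rate = 6.85%/12 = 0.0057083; payment = 114,500 × 0.0057083 / (1 − (1+0.0057083)^−240) = $877.44.
Offer 2: at 6.60% the monthly rate is 0.0055000, so the payment is 114,500 × 0.0055000 / (1 − 1.0055000^−240) = $860.44.
Monthly savings = $877.44 − $860.44 = $17.00.
Break-even = $2,862.50 / $17.00 = 168.38 → 169 months.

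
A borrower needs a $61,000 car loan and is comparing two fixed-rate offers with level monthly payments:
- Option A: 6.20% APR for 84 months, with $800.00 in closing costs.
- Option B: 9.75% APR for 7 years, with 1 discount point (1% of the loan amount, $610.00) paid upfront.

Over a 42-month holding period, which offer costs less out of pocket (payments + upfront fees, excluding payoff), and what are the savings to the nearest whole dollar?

Option A: monthly rate = 6.2%/12 = 0.0051667; payment = 61,000 × 0.0051667 / (1 − (1+0.0051667)^−84) = $896.98.
Option B: at 9.75% the monthly rate is 0.0081250, so the payment is 61,000 × 0.0081250 / (1 − 1.0081250^−84) = $1,004.81.
Over 42 months: Option A costs 42 × $896.98 + $800.00 = $38,473.16; Option B costs 42 × $1,004.81 + $610.00 = $42,812.02.
Option A is cheaper by $42,812.02 − $38,473.16 = $4,338.86.

Option A by $4,339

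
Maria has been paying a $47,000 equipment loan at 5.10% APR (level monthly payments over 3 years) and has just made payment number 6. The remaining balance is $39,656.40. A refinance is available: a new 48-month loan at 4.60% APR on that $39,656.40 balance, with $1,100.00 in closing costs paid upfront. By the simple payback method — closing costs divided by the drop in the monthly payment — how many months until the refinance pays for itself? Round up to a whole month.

3 months

Current payment = 47,000 × 5.1%/12 / (1 − (1+0.0042500)^−36) = $1,410.74.
Refinanced payment = 39,656.40 × 0.0038333 / (1 − (1+0.0038333)^−48) = $906.09.
Monthly savings = $1,410.74 − $906.09 = $504.65.
Break-even = $1,100.00 / $504.65 = 2.18 → 3 months.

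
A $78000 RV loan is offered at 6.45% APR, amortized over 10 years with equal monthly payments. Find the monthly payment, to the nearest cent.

$883.69

Monthly rate = 6.45%/12 = 0.0053750; payment = 78,000 × 0.0053750 / (1 − (1+0.0053750)^−120) = $883.69.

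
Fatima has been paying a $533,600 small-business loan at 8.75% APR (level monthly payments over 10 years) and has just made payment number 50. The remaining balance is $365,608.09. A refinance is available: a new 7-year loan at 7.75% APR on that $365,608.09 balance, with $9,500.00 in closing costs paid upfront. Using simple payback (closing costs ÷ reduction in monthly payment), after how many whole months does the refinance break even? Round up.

10 months

Current payment = 533,600 × 8.75%/12 / (1 − (1+0.0072917)^−120) = $6,687.44.
Refinanced payment = 365,608.09 × 0.0064583 / (1 − (1+0.0064583)^−84) = $5,653.02.
Monthly savings = $6,687.44 − $5,653.02 = $1,034.42.
Break-even = $9,500.00 / $1,034.42 = 9.18 → 10 months.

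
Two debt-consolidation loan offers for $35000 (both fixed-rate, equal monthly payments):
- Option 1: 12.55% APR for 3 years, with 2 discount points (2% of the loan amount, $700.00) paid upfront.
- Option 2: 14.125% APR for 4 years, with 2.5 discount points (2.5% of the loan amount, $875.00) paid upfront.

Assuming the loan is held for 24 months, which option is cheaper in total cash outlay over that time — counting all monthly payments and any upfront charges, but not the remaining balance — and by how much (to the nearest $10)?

Option 2 by $4,940

Option 1: at 12.55% the monthly rate is 0.0104583, so the payment is 35,000 × 0.0104583 / (1 − 1.0104583^−36) = $1,171.72.
Option 2: at 14.125% the monthly rate is 0.0117708, so the payment is 35,000 × 0.0117708 / (1 − 1.0117708^−48) = $958.62.
Over 24 months: Option 1 costs 24 × $1,171.72 + $700.00 = $28,821.28; Option 2 costs 24 × $958.62 + $875.00 = $23,881.88.
Option 2 is cheaper by $28,821.28 − $23,881.88 = $4,939.40.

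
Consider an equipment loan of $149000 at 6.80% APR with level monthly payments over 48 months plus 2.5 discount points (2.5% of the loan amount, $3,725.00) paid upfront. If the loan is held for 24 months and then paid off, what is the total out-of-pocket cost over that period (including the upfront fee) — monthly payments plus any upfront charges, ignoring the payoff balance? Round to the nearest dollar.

$89,025

At 6.80% the monthly rate is 0.0056667, so the payment is 149,000 × 0.0056667 / (1 − 1.0056667^−48) = $3,554.18.
Total outlay = 24 × $3,554.18 + $3,725.00 = $89,025.32.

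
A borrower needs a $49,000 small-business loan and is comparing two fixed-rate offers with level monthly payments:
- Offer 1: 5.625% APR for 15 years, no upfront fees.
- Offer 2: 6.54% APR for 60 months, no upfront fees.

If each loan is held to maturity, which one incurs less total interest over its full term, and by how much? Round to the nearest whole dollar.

Offer 1: at 5.625% the monthly rate is 0.0046875, so the payment is 49,000 × 0.0046875 / (1 − 1.0046875^−180) = $403.63.
Total interest on Offer 1 = 180 × $403.63 − $49,000 = $23,653.40.
Offer 2: monthly rate = 6.54%/12 = 0.0054500; payment = 49,000 × 0.0054500 / (1 − (1+0.0054500)^−60) = $959.66.
Total interest on Offer 2 = 60 × $959.66 − $49,000 = $8,579.60.
Offer 2 is lower by $15,073.80.

Offer 2 by $15,074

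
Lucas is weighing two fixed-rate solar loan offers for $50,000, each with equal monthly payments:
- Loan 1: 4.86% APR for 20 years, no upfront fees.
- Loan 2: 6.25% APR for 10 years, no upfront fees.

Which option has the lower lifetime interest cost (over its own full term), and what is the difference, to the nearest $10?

Loan 2 by $10,900

Loan 1: at 4.86% the monthly rate is 0.0040500, so the payment is 50,000 × 0.0040500 / (1 − 1.0040500^−240) = $326.12.
Total interest on Loan 1 = 240 × $326.12 − $50,000 = $28,268.80.
Loan 2: monthly rate = 6.25%/12 = 0.0052083; payment = 50,000 × 0.0052083 / (1 − (1+0.0052083)^−120) = $561.40.
Total interest on Loan 2 = 120 × $561.40 − $50,000 = $17,368.00.
Loan 2 is lower by $10,900.80.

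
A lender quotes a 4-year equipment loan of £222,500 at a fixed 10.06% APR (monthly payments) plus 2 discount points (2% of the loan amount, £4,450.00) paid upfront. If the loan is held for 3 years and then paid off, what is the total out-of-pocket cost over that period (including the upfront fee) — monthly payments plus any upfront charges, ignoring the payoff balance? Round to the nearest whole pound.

Monthly rate = 10.06%/12 = 0.0083833; payment = 222,500 × 0.0083833 / (1 − (1+0.0083833)^−48) = £5,649.59.
Total outlay = 36 × £5,649.59 + £4,450.00 = £207,835.24.

£207,835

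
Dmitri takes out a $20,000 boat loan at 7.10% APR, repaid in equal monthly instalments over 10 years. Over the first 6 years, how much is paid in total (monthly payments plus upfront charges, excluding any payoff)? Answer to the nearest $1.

$16,794

At 7.10% the monthly rate is 0.0059167, so the payment is 20,000 × 0.0059167 / (1 − 1.0059167^−120) = $233.25.
Total outlay = 72 × $233.25 = $16,794.00.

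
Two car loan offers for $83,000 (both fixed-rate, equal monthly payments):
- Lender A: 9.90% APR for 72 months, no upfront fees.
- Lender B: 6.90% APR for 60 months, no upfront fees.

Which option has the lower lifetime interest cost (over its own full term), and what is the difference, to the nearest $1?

Lender B by $12,034

Lender A: at 9.90% the monthly rate is 0.0082500, so the payment is 83,000 × 0.0082500 / (1 − 1.0082500^−72) = $1,533.46.
Total interest on Lender A = 72 × $1,533.46 − $83,000 = $27,409.12.
Lender B: monthly rate = 6.9%/12 = 0.0057500; payment = 83,000 × 0.0057500 / (1 − (1+0.0057500)^−60) = $1,639.59.
Total interest on Lender B = 60 × $1,639.59 − $83,000 = $15,375.40.
Lender B is lower by $12,033.72.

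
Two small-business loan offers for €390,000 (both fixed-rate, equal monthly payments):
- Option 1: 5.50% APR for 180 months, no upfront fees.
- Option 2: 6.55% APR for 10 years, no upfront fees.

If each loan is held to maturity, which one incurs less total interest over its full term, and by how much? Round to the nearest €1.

Option 2 by €40,997

Option 1: at 5.50% the monthly rate is 0.0045833, so the payment is 390,000 × 0.0045833 / (1 − 1.0045833^−180) = €3,186.63.
Total interest on Option 1 = 180 × €3,186.63 − €390,000 = €183,593.40.
Option 2: monthly rate = 6.55%/12 = 0.0054583; payment = 390,000 × 0.0054583 / (1 − (1+0.0054583)^−120) = €4,438.30.
Total interest on Option 2 = 120 × €4,438.30 − €390,000 = €142,596.00.
Option 2 is lower by €40,997.40.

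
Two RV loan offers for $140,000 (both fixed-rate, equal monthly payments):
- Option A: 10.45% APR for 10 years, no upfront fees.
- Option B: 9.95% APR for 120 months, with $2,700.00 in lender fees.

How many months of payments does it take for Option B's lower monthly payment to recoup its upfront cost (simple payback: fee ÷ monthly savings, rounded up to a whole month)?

70 months

Option A: at 10.45% the monthly rate is 0.0087083, so the payment is 140,000 × 0.0087083 / (1 − 1.0087083^−120) = $1,885.17.
Option B: monthly rate = 9.95%/12 = 0.0082917; payment = 140,000 × 0.0082917 / (1 − (1+0.0082917)^−120) = $1,846.24.
Monthly savings = $1,885.17 − $1,846.24 = $38.93.
Break-even = $2,700.00 / $38.93 = 69.36 → 70 months.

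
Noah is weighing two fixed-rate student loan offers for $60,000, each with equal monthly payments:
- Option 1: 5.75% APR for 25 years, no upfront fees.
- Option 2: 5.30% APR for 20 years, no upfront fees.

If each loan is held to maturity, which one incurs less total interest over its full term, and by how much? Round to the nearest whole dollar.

Option 2 by $15,803

Option 1: monthly rate = 5.75%/12 = 0.0047917; payment = 60,000 × 0.0047917 / (1 − (1+0.0047917)^−300) = $377.46.
Total interest on Option 1 = 300 × $377.46 − $60,000 = $53,238.00.
Option 2: monthly rate = 5.3%/12 = 0.0044167; payment = 60,000 × 0.0044167 / (1 − (1+0.0044167)^−240) = $405.98.
Total interest on Option 2 = 240 × $405.98 − $60,000 = $37,435.20.
Option 2 is lower by $15,802.80.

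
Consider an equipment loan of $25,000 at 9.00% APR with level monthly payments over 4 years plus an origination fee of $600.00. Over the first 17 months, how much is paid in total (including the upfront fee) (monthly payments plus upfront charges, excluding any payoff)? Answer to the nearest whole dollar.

$11,176

Monthly rate = 9%/12 = 0.0075000; payment = 25,000 × 0.0075000 / (1 − (1+0.0075000)^−48) = $622.13.
Total outlay = 17 × $622.13 + $600.00 = $11,176.21.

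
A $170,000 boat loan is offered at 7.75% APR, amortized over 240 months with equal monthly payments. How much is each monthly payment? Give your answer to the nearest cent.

$1,395.61

Monthly rate = 7.75%/12 = 0.0064583; payment = 170,000 × 0.0064583 / (1 − (1+0.0064583)^−240) = $1,395.61.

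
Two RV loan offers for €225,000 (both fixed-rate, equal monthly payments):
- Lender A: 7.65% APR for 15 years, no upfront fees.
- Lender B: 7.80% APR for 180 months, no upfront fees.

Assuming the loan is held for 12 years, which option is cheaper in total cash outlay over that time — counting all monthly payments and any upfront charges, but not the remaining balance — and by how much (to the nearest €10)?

Lender A: at 7.65% the monthly rate is 0.0063750, so the payment is 225,000 × 0.0063750 / (1 − 1.0063750^−180) = €2,105.00.
Lender B: monthly rate = 7.8%/12 = 0.0065000; payment = 225,000 × 0.0065000 / (1 − (1+0.0065000)^−180) = €2,124.32.
Over 144 months: Lender A costs 144 × €2,105.00 = €303,120.00; Lender B costs 144 × €2,124.32 = €305,902.08.
Lender A is cheaper by €305,902.08 − €303,120.00 = €2,782.08.

Lender A by €2,780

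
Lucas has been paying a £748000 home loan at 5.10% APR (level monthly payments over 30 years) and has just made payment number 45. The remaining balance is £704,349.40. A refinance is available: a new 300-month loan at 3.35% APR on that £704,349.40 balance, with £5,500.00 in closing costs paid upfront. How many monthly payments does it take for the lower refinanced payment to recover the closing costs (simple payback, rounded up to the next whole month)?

Current payment = 748,000 × 5.1%/12 / (1 − (1+0.0042500)^−360) = £4,061.26.
Refinanced payment = 704,349.40 × 0.0027917 / (1 − (1+0.0027917)^−300) = £3,469.73.
Monthly savings = £4,061.26 − £3,469.73 = £591.53.
Break-even = £5,500.00 / £591.53 = 9.30 → 10 months.

10 months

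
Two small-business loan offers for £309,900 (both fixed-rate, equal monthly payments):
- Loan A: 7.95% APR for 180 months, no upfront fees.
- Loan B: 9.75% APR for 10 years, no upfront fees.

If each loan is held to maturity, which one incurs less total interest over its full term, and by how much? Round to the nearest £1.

Loan A: monthly rate = 7.95%/12 = 0.0066250; payment = 309,900 × 0.0066250 / (1 − (1+0.0066250)^−180) = £2,952.63.
Total interest on Loan A = 180 × £2,952.63 − £309,900 = £221,573.40.
Loan B: monthly rate = 9.75%/12 = 0.0081250; payment = 309,900 × 0.0081250 / (1 − (1+0.0081250)^−120) = £4,052.57.
Total interest on Loan B = 120 × £4,052.57 − £309,900 = £176,408.40.
Loan B is lower by £45,165.00.

Loan B by £45,165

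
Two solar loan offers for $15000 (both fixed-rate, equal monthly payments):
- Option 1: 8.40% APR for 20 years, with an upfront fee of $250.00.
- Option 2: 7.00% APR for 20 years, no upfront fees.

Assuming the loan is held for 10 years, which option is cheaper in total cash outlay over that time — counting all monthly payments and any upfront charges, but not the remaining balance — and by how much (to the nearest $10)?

Option 2 by $1,800

Option 1: monthly rate = 8.4%/12 = 0.0070000; payment = 15,000 × 0.0070000 / (1 − (1+0.0070000)^−240) = $129.23.
Option 2: at 7.00% the monthly rate is 0.0058333, so the payment is 15,000 × 0.0058333 / (1 − 1.0058333^−240) = $116.29.
Over 120 months: Option 1 costs 120 × $129.23 + $250.00 = $15,757.60; Option 2 costs 120 × $116.29 = $13,954.80.
Option 2 is cheaper by $15,757.60 − $13,954.80 = $1,802.80.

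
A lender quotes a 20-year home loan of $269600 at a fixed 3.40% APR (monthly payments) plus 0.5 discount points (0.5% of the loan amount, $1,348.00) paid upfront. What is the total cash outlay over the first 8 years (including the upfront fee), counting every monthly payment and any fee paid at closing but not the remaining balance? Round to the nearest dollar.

Monthly rate = 3.4%/12 = 0.0028333; payment = 269,600 × 0.0028333 / (1 − (1+0.0028333)^−240) = $1,549.75.
Total outlay = 96 × $1,549.75 + $1,348.00 = $150,124.00.

$150,124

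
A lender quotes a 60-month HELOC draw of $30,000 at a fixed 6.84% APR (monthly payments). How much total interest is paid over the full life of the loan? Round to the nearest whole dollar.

$5,506

Monthly rate = 6.84%/12 = 0.0057000; payment = 30,000 × 0.0057000 / (1 − (1+0.0057000)^−60) = $591.77.
Total paid = 60 × $591.77 = $35,506.20; interest = $35,506.20 − $30,000 = $5,506.20.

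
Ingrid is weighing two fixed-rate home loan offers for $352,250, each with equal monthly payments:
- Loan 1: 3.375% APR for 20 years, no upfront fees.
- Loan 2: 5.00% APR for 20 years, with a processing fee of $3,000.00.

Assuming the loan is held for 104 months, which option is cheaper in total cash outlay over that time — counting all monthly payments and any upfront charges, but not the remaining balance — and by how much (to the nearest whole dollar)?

Loan 1 by $34,651

Loan 1: at 3.375% the monthly rate is 0.0028125, so the payment is 352,250 × 0.0028125 / (1 − 1.0028125^−240) = $2,020.35.
Loan 2: monthly rate = 5%/12 = 0.0041667; payment = 352,250 × 0.0041667 / (1 − (1+0.0041667)^−240) = $2,324.69.
Over 104 months: Loan 1 costs 104 × $2,020.35 = $210,116.40; Loan 2 costs 104 × $2,324.69 + $3,000.00 = $244,767.76.
Loan 1 is cheaper by $244,767.76 − $210,116.40 = $34,651.36.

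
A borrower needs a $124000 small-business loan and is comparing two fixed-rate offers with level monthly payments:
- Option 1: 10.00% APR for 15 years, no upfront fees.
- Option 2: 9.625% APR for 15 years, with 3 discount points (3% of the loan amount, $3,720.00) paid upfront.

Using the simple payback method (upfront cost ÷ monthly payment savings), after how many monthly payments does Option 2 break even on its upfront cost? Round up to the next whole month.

132 months

Option 1: monthly rate = 10%/12 = 0.0083333; payment = 124,000 × 0.0083333 / (1 − (1+0.0083333)^−180) = $1,332.51.
Option 2: monthly rate = 9.625%/12 = 0.0080208; payment = 124,000 × 0.0080208 / (1 − (1+0.0080208)^−180) = $1,304.21.
Monthly savings = $1,332.51 − $1,304.21 = $28.30.
Break-even = $3,720.00 / $28.30 = 131.45 → 132 months.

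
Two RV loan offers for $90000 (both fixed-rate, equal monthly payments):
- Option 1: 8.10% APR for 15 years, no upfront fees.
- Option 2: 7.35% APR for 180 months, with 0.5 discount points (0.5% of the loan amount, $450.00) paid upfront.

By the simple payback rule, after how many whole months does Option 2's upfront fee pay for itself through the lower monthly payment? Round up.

12 months

Option 1: at 8.10% the monthly rate is 0.0067500, so the payment is 90,000 × 0.0067500 / (1 − 1.0067500^−180) = $865.29.
Option 2: monthly rate = 7.35%/12 = 0.0061250; payment = 90,000 × 0.0061250 / (1 − (1+0.0061250)^−180) = $826.66.
Monthly savings = $865.29 − $826.66 = $38.63.
Break-even = $450.00 / $38.63 = 11.65 → 12 months.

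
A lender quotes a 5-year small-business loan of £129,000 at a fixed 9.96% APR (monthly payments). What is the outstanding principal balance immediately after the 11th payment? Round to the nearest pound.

£109,876

With monthly rate i = 9.96%/12 = 0.0083000, the balance after k of n payments is P · [(1+i)^n − (1+i)^k] / [(1+i)^n − 1].
(1+0.0083000)^60 = 1.64204869 and (1+0.0083000)^11 = 1.09518488, so the balance is 129,000 × (1.64204869 − 1.09518488) / (1.64204869 − 1) = £109,875.52.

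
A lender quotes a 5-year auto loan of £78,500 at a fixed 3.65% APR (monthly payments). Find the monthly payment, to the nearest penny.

At 3.65% the monthly rate is 0.0030417, so the payment is 78,500 × 0.0030417 / (1 − 1.0030417^−60) = £1,433.33.

£1,433.33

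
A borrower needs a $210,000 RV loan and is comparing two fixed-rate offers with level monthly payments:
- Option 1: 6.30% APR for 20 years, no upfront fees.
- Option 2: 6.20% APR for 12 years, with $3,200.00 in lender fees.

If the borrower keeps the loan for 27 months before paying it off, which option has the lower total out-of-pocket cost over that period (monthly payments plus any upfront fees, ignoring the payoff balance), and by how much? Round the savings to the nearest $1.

Option 1: monthly rate = 6.3%/12 = 0.0052500; payment = 210,000 × 0.0052500 / (1 − (1+0.0052500)^−240) = $1,541.08.
Option 2: at 6.20% the monthly rate is 0.0051667, so the payment is 210,000 × 0.0051667 / (1 − 1.0051667^−144) = $2,071.09.
Over 27 months: Option 1 costs 27 × $1,541.08 = $41,609.16; Option 2 costs 27 × $2,071.09 + $3,200.00 = $59,119.43.
Option 1 is cheaper by $59,119.43 − $41,609.16 = $17,510.27.

Option 1 by $17,510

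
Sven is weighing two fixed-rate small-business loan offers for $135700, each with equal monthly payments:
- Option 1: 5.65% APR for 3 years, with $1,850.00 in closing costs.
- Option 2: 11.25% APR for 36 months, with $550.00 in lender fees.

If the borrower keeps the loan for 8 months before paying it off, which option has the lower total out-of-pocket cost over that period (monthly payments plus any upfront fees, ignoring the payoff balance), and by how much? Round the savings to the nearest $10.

Option 1: at 5.65% the monthly rate is 0.0047083, so the payment is 135,700 × 0.0047083 / (1 − 1.0047083^−36) = $4,106.77.
Option 2: monthly rate = 11.25%/12 = 0.0093750; payment = 135,700 × 0.0093750 / (1 − (1+0.0093750)^−36) = $4,458.73.
Over 8 months: Option 1 costs 8 × $4,106.77 + $1,850.00 = $34,704.16; Option 2 costs 8 × $4,458.73 + $550.00 = $36,219.84.
Option 1 is cheaper by $36,219.84 − $34,704.16 = $1,515.68.

Option 1 by $1,520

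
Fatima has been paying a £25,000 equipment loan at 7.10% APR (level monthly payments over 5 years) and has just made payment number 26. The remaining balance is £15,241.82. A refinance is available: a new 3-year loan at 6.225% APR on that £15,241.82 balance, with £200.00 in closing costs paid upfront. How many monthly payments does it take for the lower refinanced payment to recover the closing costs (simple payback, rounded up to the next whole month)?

Current payment = 25,000 × 7.1%/12 / (1 − (1+0.0059167)^−60) = £496.21.
Refinanced payment = 15,241.82 × 0.0051875 / (1 − (1+0.0051875)^−36) = £465.24.
Monthly savings = £496.21 − £465.24 = £30.97.
Break-even = £200.00 / £30.97 = 6.46 → 7 months.

7 months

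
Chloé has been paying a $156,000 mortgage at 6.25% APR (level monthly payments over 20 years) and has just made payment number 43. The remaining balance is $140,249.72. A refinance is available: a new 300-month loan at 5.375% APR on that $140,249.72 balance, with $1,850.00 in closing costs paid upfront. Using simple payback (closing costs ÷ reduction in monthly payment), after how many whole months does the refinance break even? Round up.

7 months

Current payment = 156,000 × 6.25%/12 / (1 − (1+0.0052083)^−240) = $1,140.25.
Refinanced payment = 140,249.72 × 0.0044792 / (1 − (1+0.0044792)^−300) = $850.82.
Monthly savings = $1,140.25 − $850.82 = $289.43.
Break-even = $1,850.00 / $289.43 = 6.39 → 7 months.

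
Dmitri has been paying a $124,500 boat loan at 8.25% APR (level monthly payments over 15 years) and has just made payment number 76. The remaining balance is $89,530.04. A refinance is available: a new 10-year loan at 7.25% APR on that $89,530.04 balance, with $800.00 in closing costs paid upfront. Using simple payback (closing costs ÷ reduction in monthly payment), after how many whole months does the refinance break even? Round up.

6 months

Current payment = 124,500 × 8.25%/12 / (1 − (1+0.0068750)^−180) = $1,207.82.
Refinanced payment = 89,530.04 × 0.0060417 / (1 − (1+0.0060417)^−120) = $1,051.09.
Monthly savings = $1,207.82 − $1,051.09 = $156.73.
Break-even = $800.00 / $156.73 = 5.10 → 6 months.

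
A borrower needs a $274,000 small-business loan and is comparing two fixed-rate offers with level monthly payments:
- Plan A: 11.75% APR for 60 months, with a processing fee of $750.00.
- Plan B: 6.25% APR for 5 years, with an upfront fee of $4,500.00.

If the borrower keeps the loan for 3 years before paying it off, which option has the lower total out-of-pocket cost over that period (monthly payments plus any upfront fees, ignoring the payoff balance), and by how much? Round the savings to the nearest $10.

Plan A: monthly rate = 11.75%/12 = 0.0097917; payment = 274,000 × 0.0097917 / (1 − (1+0.0097917)^−60) = $6,060.42.
Plan B: monthly rate = 6.25%/12 = 0.0052083; payment = 274,000 × 0.0052083 / (1 − (1+0.0052083)^−60) = $5,329.10.
Over 36 months: Plan A costs 36 × $6,060.42 + $750.00 = $218,925.12; Plan B costs 36 × $5,329.10 + $4,500.00 = $196,347.60.
Plan B is cheaper by $218,925.12 − $196,347.60 = $22,577.52.

Plan B by $22,580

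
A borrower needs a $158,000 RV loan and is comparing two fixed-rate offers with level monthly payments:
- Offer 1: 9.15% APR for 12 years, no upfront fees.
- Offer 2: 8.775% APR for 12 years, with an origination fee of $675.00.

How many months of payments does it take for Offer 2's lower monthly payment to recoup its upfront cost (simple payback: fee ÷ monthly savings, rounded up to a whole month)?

21 months

Offer 1: monthly rate = 9.15%/12 = 0.0076250; payment = 158,000 × 0.0076250 / (1 − (1+0.0076250)^−144) = $1,811.46.
Offer 2: at 8.775% the monthly rate is 0.0073125, so the payment is 158,000 × 0.0073125 / (1 − 1.0073125^−144) = $1,778.13.
Monthly savings = $1,811.46 − $1,778.13 = $33.33.
Break-even = $675.00 / $33.33 = 20.25 → 21 months.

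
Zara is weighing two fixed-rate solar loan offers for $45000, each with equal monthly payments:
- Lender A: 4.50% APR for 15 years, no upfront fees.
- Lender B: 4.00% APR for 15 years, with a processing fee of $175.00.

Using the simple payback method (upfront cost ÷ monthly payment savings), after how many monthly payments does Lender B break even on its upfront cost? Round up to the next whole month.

16 months

Lender A: monthly rate = 4.5%/12 = 0.0037500; payment = 45,000 × 0.0037500 / (1 − (1+0.0037500)^−180) = $344.25.
Lender B: monthly rate = 4%/12 = 0.0033333; payment = 45,000 × 0.0033333 / (1 − (1+0.0033333)^−180) = $332.86.
Monthly savings = $344.25 − $332.86 = $11.39.
Break-even = $175.00 / $11.39 = 15.36 → 16 months.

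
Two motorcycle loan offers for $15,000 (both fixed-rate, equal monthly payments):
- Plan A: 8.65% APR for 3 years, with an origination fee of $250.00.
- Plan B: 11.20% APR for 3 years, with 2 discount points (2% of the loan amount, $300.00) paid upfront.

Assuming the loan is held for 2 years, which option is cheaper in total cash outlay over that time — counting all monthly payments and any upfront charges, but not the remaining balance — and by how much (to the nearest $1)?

Plan A by $481

Plan A: at 8.65% the monthly rate is 0.0072083, so the payment is 15,000 × 0.0072083 / (1 − 1.0072083^−36) = $474.56.
Plan B: at 11.20% the monthly rate is 0.0093333, so the payment is 15,000 × 0.0093333 / (1 − 1.0093333^−36) = $492.50.
Over 24 months: Plan A costs 24 × $474.56 + $250.00 = $11,639.44; Plan B costs 24 × $492.50 + $300.00 = $12,120.00.
Plan A is cheaper by $12,120.00 − $11,639.44 = $480.56.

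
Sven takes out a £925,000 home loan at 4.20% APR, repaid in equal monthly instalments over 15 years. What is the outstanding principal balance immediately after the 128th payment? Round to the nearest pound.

£329,191

With monthly rate i = 4.2%/12 = 0.0035000, the balance after k of n payments is P · [(1+i)^n − (1+i)^k] / [(1+i)^n − 1].
(1+0.0035000)^180 = 1.87554647 and (1+0.0035000)^128 = 1.56395493, so the balance is 925,000 × (1.87554647 − 1.56395493) / (1.87554647 − 1) = £329,191.18.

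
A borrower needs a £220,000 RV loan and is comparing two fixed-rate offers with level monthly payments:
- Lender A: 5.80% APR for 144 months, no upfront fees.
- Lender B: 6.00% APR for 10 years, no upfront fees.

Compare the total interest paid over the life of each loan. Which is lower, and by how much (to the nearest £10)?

Lender B by £12,790

Lender A: monthly rate = 5.8%/12 = 0.0048333; payment = 220,000 × 0.0048333 / (1 − (1+0.0048333)^−144) = £2,124.17.
Total interest on Lender A = 144 × £2,124.17 − £220,000 = £85,880.48.
Lender B: monthly rate = 6%/12 = 0.0050000; payment = 220,000 × 0.0050000 / (1 − (1+0.0050000)^−120) = £2,442.45.
Total interest on Lender B = 120 × £2,442.45 − £220,000 = £73,094.00.
Lender B is lower by £12,786.48.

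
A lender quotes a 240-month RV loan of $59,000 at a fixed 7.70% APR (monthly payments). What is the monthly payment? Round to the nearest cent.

$482.54

At 7.70% the monthly rate is 0.0064167, so the payment is 59,000 × 0.0064167 / (1 − 1.0064167^−240) = $482.54.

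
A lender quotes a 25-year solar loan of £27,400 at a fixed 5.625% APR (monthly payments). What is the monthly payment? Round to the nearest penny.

£170.31

At 5.625% the monthly rate is 0.0046875, so the payment is 27,400 × 0.0046875 / (1 − 1.0046875^−300) = £170.31.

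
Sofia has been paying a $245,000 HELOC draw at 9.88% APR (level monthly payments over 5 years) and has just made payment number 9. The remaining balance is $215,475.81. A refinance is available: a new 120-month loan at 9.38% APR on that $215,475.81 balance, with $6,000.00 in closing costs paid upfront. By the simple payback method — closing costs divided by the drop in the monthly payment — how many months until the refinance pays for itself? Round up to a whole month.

Current payment = 245,000 × 9.88%/12 / (1 − (1+0.0082333)^−60) = $5,191.07.
Refinanced payment = 215,475.81 × 0.0078167 / (1 − (1+0.0078167)^−120) = $2,774.07.
Monthly savings = $5,191.07 − $2,774.07 = $2,417.00.
Break-even = $6,000.00 / $2,417.00 = 2.48 → 3 months.

3 months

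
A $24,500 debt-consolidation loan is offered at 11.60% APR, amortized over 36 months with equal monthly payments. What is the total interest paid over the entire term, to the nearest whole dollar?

$4,627

Monthly rate = 11.6%/12 = 0.0096667; payment = 24,500 × 0.0096667 / (1 − (1+0.0096667)^−36) = $809.08.
Total paid = 36 × $809.08 = $29,126.88; interest = $29,126.88 − $24,500 = $4,626.88.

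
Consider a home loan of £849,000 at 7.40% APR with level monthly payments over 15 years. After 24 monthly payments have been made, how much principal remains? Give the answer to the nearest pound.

£782,312

With monthly rate i = 7.4%/12 = 0.0061667, the balance after k of n payments is P · [(1+i)^n − (1+i)^k] / [(1+i)^n − 1].
(1+0.0061667)^180 = 3.02403341 and (1+0.0061667)^24 = 1.15898606, so the balance is 849,000 × (3.02403341 − 1.15898606) / (3.02403341 − 1) = £782,311.79.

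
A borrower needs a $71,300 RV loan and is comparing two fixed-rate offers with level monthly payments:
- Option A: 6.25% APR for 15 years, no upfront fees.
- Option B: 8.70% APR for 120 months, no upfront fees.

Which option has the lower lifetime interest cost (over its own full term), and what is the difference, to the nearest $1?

Option A: at 6.25% the monthly rate is 0.0052083, so the payment is 71,300 × 0.0052083 / (1 − 1.0052083^−180) = $611.34.
Total interest on Option A = 180 × $611.34 − $71,300 = $38,741.20.
Option B: monthly rate = 8.7%/12 = 0.0072500; payment = 71,300 × 0.0072500 / (1 − (1+0.0072500)^−120) = $891.66.
Total interest on Option B = 120 × $891.66 − $71,300 = $35,699.20.
Option B is lower by $3,042.00.

Option B by $3,042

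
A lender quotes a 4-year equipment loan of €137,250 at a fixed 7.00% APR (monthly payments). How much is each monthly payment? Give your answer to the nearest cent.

€3,286.62

Monthly rate = 7%/12 = 0.0058333; payment = 137,250 × 0.0058333 / (1 − (1+0.0058333)^−48) = €3,286.62.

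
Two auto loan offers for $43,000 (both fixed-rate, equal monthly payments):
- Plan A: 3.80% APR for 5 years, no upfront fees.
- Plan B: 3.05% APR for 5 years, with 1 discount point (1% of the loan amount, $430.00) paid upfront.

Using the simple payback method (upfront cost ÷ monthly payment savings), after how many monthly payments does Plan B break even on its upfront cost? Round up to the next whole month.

30 months

Plan A: monthly rate = 3.8%/12 = 0.0031667; payment = 43,000 × 0.0031667 / (1 − (1+0.0031667)^−60) = $788.04.
Plan B: at 3.05% the monthly rate is 0.0025417, so the payment is 43,000 × 0.0025417 / (1 − 1.0025417^−60) = $773.61.
Monthly savings = $788.04 − $773.61 = $14.43.
Break-even = $430.00 / $14.43 = 29.80 → 30 months.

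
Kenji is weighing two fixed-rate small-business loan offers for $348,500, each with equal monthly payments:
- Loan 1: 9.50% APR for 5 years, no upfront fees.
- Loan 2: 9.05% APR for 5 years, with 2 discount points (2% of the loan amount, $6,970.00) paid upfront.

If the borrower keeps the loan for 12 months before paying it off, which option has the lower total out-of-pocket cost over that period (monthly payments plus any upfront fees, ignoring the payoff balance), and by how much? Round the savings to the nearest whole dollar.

Loan 1: monthly rate = 9.5%/12 = 0.0079167; payment = 348,500 × 0.0079167 / (1 − (1+0.0079167)^−60) = $7,319.15.
Loan 2: monthly rate = 9.05%/12 = 0.0075417; payment = 348,500 × 0.0075417 / (1 − (1+0.0075417)^−60) = $7,242.75.
Over 12 months: Loan 1 costs 12 × $7,319.15 = $87,829.80; Loan 2 costs 12 × $7,242.75 + $6,970.00 = $93,883.00.
Loan 1 is cheaper by $93,883.00 − $87,829.80 = $6,053.20.

Loan 1 by $6,053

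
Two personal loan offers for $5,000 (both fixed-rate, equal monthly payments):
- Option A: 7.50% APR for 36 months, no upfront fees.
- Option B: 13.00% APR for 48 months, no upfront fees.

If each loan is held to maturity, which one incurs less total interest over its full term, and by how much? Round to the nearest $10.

Option A by $840

Option A: monthly rate = 7.5%/12 = 0.0062500; payment = 5,000 × 0.0062500 / (1 − (1+0.0062500)^−36) = $155.53.
Total interest on Option A = 36 × $155.53 − $5,000 = $599.08.
Option B: at 13.00% the monthly rate is 0.0108333, so the payment is 5,000 × 0.0108333 / (1 − 1.0108333^−48) = $134.14.
Total interest on Option B = 48 × $134.14 − $5,000 = $1,438.72.
Option A is lower by $839.64.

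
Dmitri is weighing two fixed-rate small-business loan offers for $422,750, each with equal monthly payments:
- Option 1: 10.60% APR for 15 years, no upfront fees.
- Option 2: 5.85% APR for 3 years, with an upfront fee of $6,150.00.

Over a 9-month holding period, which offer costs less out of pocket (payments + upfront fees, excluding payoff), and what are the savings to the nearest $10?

Option 1 by $79,350

Option 1: at 10.60% the monthly rate is 0.0088333, so the payment is 422,750 × 0.0088333 / (1 − 1.0088333^−180) = $4,699.32.
Option 2: at 5.85% the monthly rate is 0.0048750, so the payment is 422,750 × 0.0048750 / (1 − 1.0048750^−36) = $12,832.16.
Over 9 months: Option 1 costs 9 × $4,699.32 = $42,293.88; Option 2 costs 9 × $12,832.16 + $6,150.00 = $121,639.44.
Option 1 is cheaper by $121,639.44 − $42,293.88 = $79,345.56.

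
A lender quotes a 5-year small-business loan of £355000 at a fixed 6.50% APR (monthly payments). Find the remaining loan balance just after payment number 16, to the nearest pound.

With monthly rate i = 6.5%/12 = 0.0054167, the balance after k of n payments is P · [(1+i)^n − (1+i)^k] / [(1+i)^n − 1].
(1+0.0054167)^60 = 1.38281732 and (1+0.0054167)^16 = 1.09027809, so the balance is 355,000 × (1.38281732 − 1.09027809) / (1.38281732 − 1) = £271,281.95.

£271,282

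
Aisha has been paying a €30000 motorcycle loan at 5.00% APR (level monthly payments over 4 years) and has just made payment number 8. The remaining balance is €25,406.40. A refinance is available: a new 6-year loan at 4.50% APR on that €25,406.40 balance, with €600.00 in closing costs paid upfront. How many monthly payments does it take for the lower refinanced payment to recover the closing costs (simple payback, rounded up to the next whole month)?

3 months

Current payment = 30,000 × 5%/12 / (1 − (1+0.0041667)^−48) = €690.88.
Refinanced payment = 25,406.40 × 0.0037500 / (1 − (1+0.0037500)^−72) = €403.30.
Monthly savings = €690.88 − €403.30 = €287.58.
Break-even = €600.00 / €287.58 = 2.09 → 3 months.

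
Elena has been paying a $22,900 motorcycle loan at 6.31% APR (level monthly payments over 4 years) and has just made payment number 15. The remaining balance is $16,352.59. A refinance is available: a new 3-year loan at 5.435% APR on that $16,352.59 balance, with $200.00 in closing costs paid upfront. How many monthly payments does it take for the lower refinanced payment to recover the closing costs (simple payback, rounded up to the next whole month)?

Current payment = 22,900 × 6.31%/12 / (1 − (1+0.0052583)^−48) = $541.07.
Refinanced payment = 16,352.59 × 0.0045292 / (1 − (1+0.0045292)^−36) = $493.30.
Monthly savings = $541.07 − $493.30 = $47.77.
Break-even = $200.00 / $47.77 = 4.19 → 5 months.

5 months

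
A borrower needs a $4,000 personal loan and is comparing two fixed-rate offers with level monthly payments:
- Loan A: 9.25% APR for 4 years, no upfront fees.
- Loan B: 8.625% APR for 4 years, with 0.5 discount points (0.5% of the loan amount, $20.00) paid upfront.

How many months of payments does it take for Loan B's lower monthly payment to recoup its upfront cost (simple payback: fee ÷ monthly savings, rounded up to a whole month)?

Loan A: at 9.25% the monthly rate is 0.0077083, so the payment is 4,000 × 0.0077083 / (1 − 1.0077083^−48) = $100.02.
Loan B: at 8.625% the monthly rate is 0.0071875, so the payment is 4,000 × 0.0071875 / (1 − 1.0071875^−48) = $98.83.
Monthly savings = $100.02 − $98.83 = $1.19.
Break-even = $20.00 / $1.19 = 16.81 → 17 months.

17 months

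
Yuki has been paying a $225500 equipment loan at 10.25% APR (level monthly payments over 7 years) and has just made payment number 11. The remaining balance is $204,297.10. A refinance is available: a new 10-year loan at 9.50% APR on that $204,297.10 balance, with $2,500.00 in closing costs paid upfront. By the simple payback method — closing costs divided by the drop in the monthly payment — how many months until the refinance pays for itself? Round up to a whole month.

3 months

Current payment = 225,500 × 10.25%/12 / (1 − (1+0.0085417)^−84) = $3,772.76.
Refinanced payment = 204,297.10 × 0.0079167 / (1 − (1+0.0079167)^−120) = $2,643.55.
Monthly savings = $3,772.76 − $2,643.55 = $1,129.21.
Break-even = $2,500.00 / $1,129.21 = 2.21 → 3 months.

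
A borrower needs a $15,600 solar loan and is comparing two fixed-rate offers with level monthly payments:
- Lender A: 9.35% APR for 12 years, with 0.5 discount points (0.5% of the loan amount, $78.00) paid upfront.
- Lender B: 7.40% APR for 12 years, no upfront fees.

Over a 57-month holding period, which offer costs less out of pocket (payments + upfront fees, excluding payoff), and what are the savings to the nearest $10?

Lender B by $1,040

Lender A: monthly rate = 9.35%/12 = 0.0077917; payment = 15,600 × 0.0077917 / (1 − (1+0.0077917)^−144) = $180.62.
Lender B: monthly rate = 7.4%/12 = 0.0061667; payment = 15,600 × 0.0061667 / (1 − (1+0.0061667)^−144) = $163.77.
Over 57 months: Lender A costs 57 × $180.62 + $78.00 = $10,373.34; Lender B costs 57 × $163.77 = $9,334.89.
Lender B is cheaper by $10,373.34 − $9,334.89 = $1,038.45.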